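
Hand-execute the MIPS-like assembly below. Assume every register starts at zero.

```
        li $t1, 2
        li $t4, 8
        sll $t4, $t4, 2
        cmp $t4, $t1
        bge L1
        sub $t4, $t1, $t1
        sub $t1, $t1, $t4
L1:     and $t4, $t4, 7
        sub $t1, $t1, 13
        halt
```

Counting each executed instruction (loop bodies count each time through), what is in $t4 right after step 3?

li $t1, 2 → $t1=2
li $t4, 8 → $t4=8
sll $t4, $t4, 2 → $t4=8<<2=32
After step 3: $t4 = 32.

32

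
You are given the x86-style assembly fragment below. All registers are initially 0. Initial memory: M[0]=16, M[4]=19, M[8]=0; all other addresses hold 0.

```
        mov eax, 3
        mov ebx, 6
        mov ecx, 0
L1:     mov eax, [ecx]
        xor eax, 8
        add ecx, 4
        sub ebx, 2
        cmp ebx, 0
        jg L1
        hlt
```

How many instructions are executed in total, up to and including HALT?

mov eax, 3 → eax=3
mov ebx, 6 → ebx=6
mov ecx, 0 → ecx=0
mov eax, [ecx] → eax=M[0]=16
xor eax, 8 → eax=16^8=24
add ecx, 4 → ecx=0+4=4
sub ebx, 2 → ebx=6-2=4
cmp ebx, 0  (cmp 4,0)
jg L1: taken
mov eax, [ecx] → eax=M[4]=19
xor eax, 8 → eax=19^8=27
add ecx, 4 → ecx=4+4=8
sub ebx, 2 → ebx=4-2=2
cmp ebx, 0  (cmp 2,0)
jg L1: taken
mov eax, [ecx] → eax=M[8]=0
xor eax, 8 → eax=0^8=8
add ecx, 4 → ecx=8+4=12
sub ebx, 2 → ebx=2-2=0
cmp ebx, 0  (cmp 0,0)
jg L1: not taken
halt.
Total executed instructions: 22.

22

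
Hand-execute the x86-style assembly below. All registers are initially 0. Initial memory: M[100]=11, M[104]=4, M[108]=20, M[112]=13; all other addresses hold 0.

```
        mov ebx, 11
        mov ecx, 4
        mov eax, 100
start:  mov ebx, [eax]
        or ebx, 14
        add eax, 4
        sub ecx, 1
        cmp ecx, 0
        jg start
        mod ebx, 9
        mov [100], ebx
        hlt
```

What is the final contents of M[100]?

after mov ebx, 11: ebx=11
after mov ecx, 4: ecx=4
after mov eax, 100: eax=100
after mov ebx, [eax]: ebx=M[100]=11
after or ebx, 14: ebx=11|14=15
after add eax, 4: eax=100+4=104
after sub ecx, 1: ecx=4-1=3
cmp ecx, 0  (cmp 3,0)
jg start: taken
after mov ebx, [eax]: ebx=M[104]=4
after or ebx, 14: ebx=4|14=14
after add eax, 4: eax=104+4=108
after sub ecx, 1: ecx=3-1=2
cmp ecx, 0  (cmp 2,0)
jg start: taken
after mov ebx, [eax]: ebx=M[108]=20
after or ebx, 14: ebx=20|14=30
after add eax, 4: eax=108+4=112
after sub ecx, 1: ecx=2-1=1
cmp ecx, 0  (cmp 1,0)
jg start: taken
after mov ebx, [eax]: ebx=M[112]=13
after or ebx, 14: ebx=13|14=15
after add eax, 4: eax=112+4=116
after sub ecx, 1: ecx=1-1=0
cmp ecx, 0  (cmp 0,0)
jg start: not taken
after mod ebx, 9: ebx=15%9=6
mov [100], ebx → M[100]=6
halt.

6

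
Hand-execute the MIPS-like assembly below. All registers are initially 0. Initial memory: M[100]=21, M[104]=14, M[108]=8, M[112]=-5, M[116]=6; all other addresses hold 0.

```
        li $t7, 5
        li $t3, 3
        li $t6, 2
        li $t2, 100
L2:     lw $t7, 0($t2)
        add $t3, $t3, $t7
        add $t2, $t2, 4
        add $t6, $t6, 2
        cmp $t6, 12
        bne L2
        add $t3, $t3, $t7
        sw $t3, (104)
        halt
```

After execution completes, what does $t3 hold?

after li $t7, 5: $t7=5
after li $t3, 3: $t3=3
after li $t6, 2: $t6=2
after li $t2, 100: $t2=100
after lw $t7, 0($t2): $t7=M[100]=21
after add $t3, $t3, $t7: $t3=3+21=24
after add $t2, $t2, 4: $t2=100+4=104
after add $t6, $t6, 2: $t6=2+2=4
cmp $t6, 12  (cmp 4,12)
bne L2: taken
after lw $t7, 0($t2): $t7=M[104]=14
after add $t3, $t3, $t7: $t3=24+14=38
after add $t2, $t2, 4: $t2=104+4=108
after add $t6, $t6, 2: $t6=4+2=6
cmp $t6, 12  (cmp 6,12)
bne L2: taken
after lw $t7, 0($t2): $t7=M[108]=8
after add $t3, $t3, $t7: $t3=38+8=46
after add $t2, $t2, 4: $t2=108+4=112
after add $t6, $t6, 2: $t6=6+2=8
cmp $t6, 12  (cmp 8,12)
bne L2: taken
after lw $t7, 0($t2): $t7=M[112]=-5
after add $t3, $t3, $t7: $t3=46+(-5)=41
after add $t2, $t2, 4: $t2=112+4=116
after add $t6, $t6, 2: $t6=8+2=10
cmp $t6, 12  (cmp 10,12)
bne L2: taken
after lw $t7, 0($t2): $t7=M[116]=6
after add $t3, $t3, $t7: $t3=41+6=47
after add $t2, $t2, 4: $t2=116+4=120
after add $t6, $t6, 2: $t6=10+2=12
cmp $t6, 12  (cmp 12,12)
bne L2: not taken
after add $t3, $t3, $t7: $t3=47+6=53
sw $t3, (104) → M[104]=53
halt.

53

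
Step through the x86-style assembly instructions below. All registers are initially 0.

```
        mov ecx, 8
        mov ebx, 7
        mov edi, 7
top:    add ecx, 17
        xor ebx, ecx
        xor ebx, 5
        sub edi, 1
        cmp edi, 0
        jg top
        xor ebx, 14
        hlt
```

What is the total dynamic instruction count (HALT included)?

47

after mov ecx, 8: ecx=8
after mov ebx, 7: ebx=7
after mov edi, 7: edi=7
after add ecx, 17: ecx=8+17=25
after xor ebx, ecx: ebx=7^25=30
after xor ebx, 5: ebx=30^5=27
after sub edi, 1: edi=7-1=6
cmp edi, 0  (cmp 6,0)
jg top: taken
after add ecx, 17: ecx=25+17=42
after xor ebx, ecx: ebx=27^42=49
after xor ebx, 5: ebx=49^5=52
after sub edi, 1: edi=6-1=5
cmp edi, 0  (cmp 5,0)
jg top: taken
after add ecx, 17: ecx=42+17=59
after xor ebx, ecx: ebx=52^59=15
after xor ebx, 5: ebx=15^5=10
after sub edi, 1: edi=5-1=4
cmp edi, 0  (cmp 4,0)
jg top: taken
after add ecx, 17: ecx=59+17=76
after xor ebx, ecx: ebx=10^76=70
after xor ebx, 5: ebx=70^5=67
after sub edi, 1: edi=4-1=3
cmp edi, 0  (cmp 3,0)
jg top: taken
after add ecx, 17: ecx=76+17=93
after xor ebx, ecx: ebx=67^93=30
after xor ebx, 5: ebx=30^5=27
after sub edi, 1: edi=3-1=2
cmp edi, 0  (cmp 2,0)
jg top: taken
after add ecx, 17: ecx=93+17=110
after xor ebx, ecx: ebx=27^110=117
after xor ebx, 5: ebx=117^5=112
after sub edi, 1: edi=2-1=1
cmp edi, 0  (cmp 1,0)
jg top: taken
after add ecx, 17: ecx=110+17=127
after xor ebx, ecx: ebx=112^127=15
after xor ebx, 5: ebx=15^5=10
after sub edi, 1: edi=1-1=0
cmp edi, 0  (cmp 0,0)
jg top: not taken
after xor ebx, 14: ebx=10^14=4
halt.
Total executed instructions: 47.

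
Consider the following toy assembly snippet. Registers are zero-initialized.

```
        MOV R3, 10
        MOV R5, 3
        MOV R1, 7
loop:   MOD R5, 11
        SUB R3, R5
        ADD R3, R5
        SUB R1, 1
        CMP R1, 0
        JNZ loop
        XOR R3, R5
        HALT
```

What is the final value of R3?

after MOV R3, 10: R3=10
after MOV R5, 3: R5=3
after MOV R1, 7: R1=7
after MOD R5, 11: R5=3%11=3
after SUB R3, R5: R3=10-3=7
after ADD R3, R5: R3=7+3=10
after SUB R1, 1: R1=7-1=6
CMP R1, 0  (cmp 6,0)
JNZ loop: taken
after MOD R5, 11: R5=3%11=3
after SUB R3, R5: R3=10-3=7
after ADD R3, R5: R3=7+3=10
after SUB R1, 1: R1=6-1=5
CMP R1, 0  (cmp 5,0)
JNZ loop: taken
after MOD R5, 11: R5=3%11=3
after SUB R3, R5: R3=10-3=7
after ADD R3, R5: R3=7+3=10
after SUB R1, 1: R1=5-1=4
CMP R1, 0  (cmp 4,0)
JNZ loop: taken
after MOD R5, 11: R5=3%11=3
after SUB R3, R5: R3=10-3=7
after ADD R3, R5: R3=7+3=10
after SUB R1, 1: R1=4-1=3
CMP R1, 0  (cmp 3,0)
JNZ loop: taken
after MOD R5, 11: R5=3%11=3
after SUB R3, R5: R3=10-3=7
after ADD R3, R5: R3=7+3=10
after SUB R1, 1: R1=3-1=2
CMP R1, 0  (cmp 2,0)
JNZ loop: taken
after MOD R5, 11: R5=3%11=3
after SUB R3, R5: R3=10-3=7
after ADD R3, R5: R3=7+3=10
after SUB R1, 1: R1=2-1=1
CMP R1, 0  (cmp 1,0)
JNZ loop: taken
after MOD R5, 11: R5=3%11=3
after SUB R3, R5: R3=10-3=7
after ADD R3, R5: R3=7+3=10
after SUB R1, 1: R1=1-1=0
CMP R1, 0  (cmp 0,0)
JNZ loop: not taken
after XOR R3, R5: R3=10^3=9
halt.

9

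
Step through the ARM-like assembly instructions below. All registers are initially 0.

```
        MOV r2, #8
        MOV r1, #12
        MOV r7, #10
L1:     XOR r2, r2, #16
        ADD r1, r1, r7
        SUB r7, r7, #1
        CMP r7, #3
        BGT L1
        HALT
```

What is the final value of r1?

61

r2=8
r1=12
r7=10
r2=8^16=24
r1=12+10=22
r7=10-1=9
CMP r7, #3  (cmp 9,3)
BGT L1: taken
r2=24^16=8
r1=22+9=31
r7=9-1=8
CMP r7, #3  (cmp 8,3)
BGT L1: taken
r2=8^16=24
r1=31+8=39
r7=8-1=7
CMP r7, #3  (cmp 7,3)
BGT L1: taken
r2=24^16=8
r1=39+7=46
r7=7-1=6
CMP r7, #3  (cmp 6,3)
BGT L1: taken
r2=8^16=24
r1=46+6=52
r7=6-1=5
CMP r7, #3  (cmp 5,3)
BGT L1: taken
r2=24^16=8
r1=52+5=57
r7=5-1=4
CMP r7, #3  (cmp 4,3)
BGT L1: taken
r2=8^16=24
r1=57+4=61
r7=4-1=3
CMP r7, #3  (cmp 3,3)
BGT L1: not taken
halt.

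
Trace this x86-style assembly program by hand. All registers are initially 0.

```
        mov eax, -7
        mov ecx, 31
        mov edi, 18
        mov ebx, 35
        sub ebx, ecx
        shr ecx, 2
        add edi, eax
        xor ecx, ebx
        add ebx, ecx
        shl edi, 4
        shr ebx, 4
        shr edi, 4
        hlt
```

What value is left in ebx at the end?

eax=-7
ecx=31
edi=18
ebx=35
ebx=35-31=4
ecx=31>>2=7
edi=18+(-7)=11
ecx=7^4=3
ebx=4+3=7
edi=11<<4=176
ebx=7>>4=0
edi=176>>4=11
halt.

0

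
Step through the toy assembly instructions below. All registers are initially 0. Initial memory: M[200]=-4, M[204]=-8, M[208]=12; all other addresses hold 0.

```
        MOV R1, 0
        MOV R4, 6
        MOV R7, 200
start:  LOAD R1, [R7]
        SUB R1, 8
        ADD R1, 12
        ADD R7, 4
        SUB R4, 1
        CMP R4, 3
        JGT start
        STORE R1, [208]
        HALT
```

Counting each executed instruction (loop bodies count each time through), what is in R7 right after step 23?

R1=0
R4=6
R7=200
R1=M[200]=-4
R1=(-4)-8=-12
R1=(-12)+12=0
R7=200+4=204
R4=6-1=5
CMP R4, 3  (cmp 5,3)
JGT start: taken
R1=M[204]=-8
R1=(-8)-8=-16
R1=(-16)+12=-4
R7=204+4=208
R4=5-1=4
CMP R4, 3  (cmp 4,3)
JGT start: taken
R1=M[208]=12
R1=12-8=4
R1=4+12=16
R7=208+4=212
R4=4-1=3
CMP R4, 3  (cmp 3,3)
After step 23: R7 = 212.

212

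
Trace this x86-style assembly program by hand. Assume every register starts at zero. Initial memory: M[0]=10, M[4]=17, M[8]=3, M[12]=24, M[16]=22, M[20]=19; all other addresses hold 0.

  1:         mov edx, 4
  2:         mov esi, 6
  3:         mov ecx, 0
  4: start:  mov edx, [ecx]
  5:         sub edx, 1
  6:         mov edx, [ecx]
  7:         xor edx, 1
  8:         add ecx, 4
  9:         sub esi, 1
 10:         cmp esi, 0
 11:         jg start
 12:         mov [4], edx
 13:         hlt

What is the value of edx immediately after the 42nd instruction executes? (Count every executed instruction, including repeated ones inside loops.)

after mov edx, 4: edx=4
after mov esi, 6: esi=6
after mov ecx, 0: ecx=0
after mov edx, [ecx]: edx=M[0]=10
after sub edx, 1: edx=10-1=9
after mov edx, [ecx]: edx=M[0]=10
after xor edx, 1: edx=10^1=11
after add ecx, 4: ecx=0+4=4
after sub esi, 1: esi=6-1=5
cmp esi, 0  (cmp 5,0)
jg start: taken
after mov edx, [ecx]: edx=M[4]=17
after sub edx, 1: edx=17-1=16
after mov edx, [ecx]: edx=M[4]=17
after xor edx, 1: edx=17^1=16
after add ecx, 4: ecx=4+4=8
after sub esi, 1: esi=5-1=4
cmp esi, 0  (cmp 4,0)
jg start: taken
after mov edx, [ecx]: edx=M[8]=3
after sub edx, 1: edx=3-1=2
after mov edx, [ecx]: edx=M[8]=3
after xor edx, 1: edx=3^1=2
after add ecx, 4: ecx=8+4=12
after sub esi, 1: esi=4-1=3
cmp esi, 0  (cmp 3,0)
jg start: taken
after mov edx, [ecx]: edx=M[12]=24
after sub edx, 1: edx=24-1=23
after mov edx, [ecx]: edx=M[12]=24
after xor edx, 1: edx=24^1=25
after add ecx, 4: ecx=12+4=16
after sub esi, 1: esi=3-1=2
cmp esi, 0  (cmp 2,0)
jg start: taken
after mov edx, [ecx]: edx=M[16]=22
after sub edx, 1: edx=22-1=21
after mov edx, [ecx]: edx=M[16]=22
after xor edx, 1: edx=22^1=23
after add ecx, 4: ecx=16+4=20
after sub esi, 1: esi=2-1=1
cmp esi, 0  (cmp 1,0)
After step 42: edx = 23.

23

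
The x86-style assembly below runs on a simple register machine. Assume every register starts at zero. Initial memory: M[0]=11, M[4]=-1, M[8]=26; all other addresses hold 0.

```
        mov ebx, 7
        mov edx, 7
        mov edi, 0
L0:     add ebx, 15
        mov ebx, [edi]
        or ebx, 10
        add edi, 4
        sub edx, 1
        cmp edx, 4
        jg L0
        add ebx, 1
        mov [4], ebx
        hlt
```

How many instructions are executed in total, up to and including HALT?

27

ebx=7
edx=7
edi=0
ebx=7+15=22
ebx=M[0]=11
ebx=11|10=11
edi=0+4=4
edx=7-1=6
cmp edx, 4  (cmp 6,4)
jg L0: taken
ebx=11+15=26
ebx=M[4]=-1
ebx=(-1)|10=-1
edi=4+4=8
edx=6-1=5
cmp edx, 4  (cmp 5,4)
jg L0: taken
ebx=(-1)+15=14
ebx=M[8]=26
ebx=26|10=26
edi=8+4=12
edx=5-1=4
cmp edx, 4  (cmp 4,4)
jg L0: not taken
ebx=26+1=27
mov [4], ebx → M[4]=27
halt.
Total executed instructions: 27.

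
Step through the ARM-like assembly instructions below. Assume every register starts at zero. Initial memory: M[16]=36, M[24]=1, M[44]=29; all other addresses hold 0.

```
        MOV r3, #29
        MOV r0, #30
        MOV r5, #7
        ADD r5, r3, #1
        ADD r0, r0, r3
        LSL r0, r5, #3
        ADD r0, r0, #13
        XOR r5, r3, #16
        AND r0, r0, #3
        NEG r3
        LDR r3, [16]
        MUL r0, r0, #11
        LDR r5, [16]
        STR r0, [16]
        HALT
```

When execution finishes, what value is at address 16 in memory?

MOV r3, #29 → r3=29
MOV r0, #30 → r0=30
MOV r5, #7 → r5=7
ADD r5, r3, #1 → r5=29+1=30
ADD r0, r0, r3 → r0=30+29=59
LSL r0, r5, #3 → r0=30<<3=240
ADD r0, r0, #13 → r0=240+13=253
XOR r5, r3, #16 → r5=29^16=13
AND r0, r0, #3 → r0=253&3=1
NEG r3 → r3=-(29)=-29
LDR r3, [16] → r3=M[16]=36
MUL r0, r0, #11 → r0=1*11=11
LDR r5, [16] → r5=M[16]=36
STR r0, [16] → M[16]=11
halt.

11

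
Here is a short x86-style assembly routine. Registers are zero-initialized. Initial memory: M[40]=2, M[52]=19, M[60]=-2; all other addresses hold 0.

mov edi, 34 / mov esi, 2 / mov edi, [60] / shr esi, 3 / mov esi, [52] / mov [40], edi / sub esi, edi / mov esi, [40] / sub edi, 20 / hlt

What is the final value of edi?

-22

edi=34
esi=2
edi=M[60]=-2
esi=2>>3=0
esi=M[52]=19
mov [40], edi → M[40]=-2
esi=19-(-2)=21
esi=M[40]=-2
edi=(-2)-20=-22
halt.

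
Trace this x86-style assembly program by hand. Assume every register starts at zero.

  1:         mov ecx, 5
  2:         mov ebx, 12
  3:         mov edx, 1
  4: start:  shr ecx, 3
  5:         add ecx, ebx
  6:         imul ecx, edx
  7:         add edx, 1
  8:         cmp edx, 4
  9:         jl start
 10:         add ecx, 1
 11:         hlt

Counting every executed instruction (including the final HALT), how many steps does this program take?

23

mov ecx, 5 → ecx=5
mov ebx, 12 → ebx=12
mov edx, 1 → edx=1
shr ecx, 3 → ecx=5>>3=0
add ecx, ebx → ecx=0+12=12
imul ecx, edx → ecx=12*1=12
add edx, 1 → edx=1+1=2
cmp edx, 4  (cmp 2,4)
jl start: taken
shr ecx, 3 → ecx=12>>3=1
add ecx, ebx → ecx=1+12=13
imul ecx, edx → ecx=13*2=26
add edx, 1 → edx=2+1=3
cmp edx, 4  (cmp 3,4)
jl start: taken
shr ecx, 3 → ecx=26>>3=3
add ecx, ebx → ecx=3+12=15
imul ecx, edx → ecx=15*3=45
add edx, 1 → edx=3+1=4
cmp edx, 4  (cmp 4,4)
jl start: not taken
add ecx, 1 → ecx=45+1=46
halt.
Total executed instructions: 23.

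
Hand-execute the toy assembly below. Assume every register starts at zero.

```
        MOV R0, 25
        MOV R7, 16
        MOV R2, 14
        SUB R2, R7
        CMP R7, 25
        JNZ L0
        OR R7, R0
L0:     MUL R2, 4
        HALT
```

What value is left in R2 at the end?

R0=25
R7=16
R2=14
R2=14-16=-2
CMP R7, 25  (cmp 16,25)
JNZ L0: taken
R2=(-2)*4=-8
halt.

-8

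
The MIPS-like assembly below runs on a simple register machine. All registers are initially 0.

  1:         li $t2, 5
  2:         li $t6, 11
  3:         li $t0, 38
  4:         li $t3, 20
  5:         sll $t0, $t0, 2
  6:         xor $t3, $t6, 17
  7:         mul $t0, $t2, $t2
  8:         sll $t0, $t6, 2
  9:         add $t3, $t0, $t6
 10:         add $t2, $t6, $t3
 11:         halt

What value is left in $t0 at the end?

after li $t2, 5: $t2=5
after li $t6, 11: $t6=11
after li $t0, 38: $t0=38
after li $t3, 20: $t3=20
after sll $t0, $t0, 2: $t0=38<<2=152
after xor $t3, $t6, 17: $t3=11^17=26
after mul $t0, $t2, $t2: $t0=5*5=25
after sll $t0, $t6, 2: $t0=11<<2=44
after add $t3, $t0, $t6: $t3=44+11=55
after add $t2, $t6, $t3: $t2=11+55=66
halt.

44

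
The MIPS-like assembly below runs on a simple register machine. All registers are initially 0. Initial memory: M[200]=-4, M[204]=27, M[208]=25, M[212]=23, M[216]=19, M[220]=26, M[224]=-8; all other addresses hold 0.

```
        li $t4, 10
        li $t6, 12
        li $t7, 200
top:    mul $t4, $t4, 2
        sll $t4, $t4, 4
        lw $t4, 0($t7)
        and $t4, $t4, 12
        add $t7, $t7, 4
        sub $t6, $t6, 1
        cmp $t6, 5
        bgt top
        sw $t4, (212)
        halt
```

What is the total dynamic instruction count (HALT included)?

61

after li $t4, 10: $t4=10
after li $t6, 12: $t6=12
after li $t7, 200: $t7=200
after mul $t4, $t4, 2: $t4=10*2=20
after sll $t4, $t4, 4: $t4=20<<4=320
after lw $t4, 0($t7): $t4=M[200]=-4
after and $t4, $t4, 12: $t4=(-4)&12=12
after add $t7, $t7, 4: $t7=200+4=204
after sub $t6, $t6, 1: $t6=12-1=11
cmp $t6, 5  (cmp 11,5)
bgt top: taken
after mul $t4, $t4, 2: $t4=12*2=24
after sll $t4, $t4, 4: $t4=24<<4=384
after lw $t4, 0($t7): $t4=M[204]=27
after and $t4, $t4, 12: $t4=27&12=8
after add $t7, $t7, 4: $t7=204+4=208
after sub $t6, $t6, 1: $t6=11-1=10
cmp $t6, 5  (cmp 10,5)
bgt top: taken
after mul $t4, $t4, 2: $t4=8*2=16
after sll $t4, $t4, 4: $t4=16<<4=256
after lw $t4, 0($t7): $t4=M[208]=25
after and $t4, $t4, 12: $t4=25&12=8
after add $t7, $t7, 4: $t7=208+4=212
after sub $t6, $t6, 1: $t6=10-1=9
cmp $t6, 5  (cmp 9,5)
bgt top: taken
after mul $t4, $t4, 2: $t4=8*2=16
after sll $t4, $t4, 4: $t4=16<<4=256
after lw $t4, 0($t7): $t4=M[212]=23
after and $t4, $t4, 12: $t4=23&12=4
after add $t7, $t7, 4: $t7=212+4=216
after sub $t6, $t6, 1: $t6=9-1=8
cmp $t6, 5  (cmp 8,5)
bgt top: taken
after mul $t4, $t4, 2: $t4=4*2=8
after sll $t4, $t4, 4: $t4=8<<4=128
after lw $t4, 0($t7): $t4=M[216]=19
after and $t4, $t4, 12: $t4=19&12=0
after add $t7, $t7, 4: $t7=216+4=220
after sub $t6, $t6, 1: $t6=8-1=7
cmp $t6, 5  (cmp 7,5)
bgt top: taken
after mul $t4, $t4, 2: $t4=0*2=0
after sll $t4, $t4, 4: $t4=0<<4=0
after lw $t4, 0($t7): $t4=M[220]=26
after and $t4, $t4, 12: $t4=26&12=8
after add $t7, $t7, 4: $t7=220+4=224
after sub $t6, $t6, 1: $t6=7-1=6
cmp $t6, 5  (cmp 6,5)
bgt top: taken
after mul $t4, $t4, 2: $t4=8*2=16
after sll $t4, $t4, 4: $t4=16<<4=256
after lw $t4, 0($t7): $t4=M[224]=-8
after and $t4, $t4, 12: $t4=(-8)&12=8
after add $t7, $t7, 4: $t7=224+4=228
after sub $t6, $t6, 1: $t6=6-1=5
cmp $t6, 5  (cmp 5,5)
bgt top: not taken
sw $t4, (212) → M[212]=8
halt.
Total executed instructions: 61.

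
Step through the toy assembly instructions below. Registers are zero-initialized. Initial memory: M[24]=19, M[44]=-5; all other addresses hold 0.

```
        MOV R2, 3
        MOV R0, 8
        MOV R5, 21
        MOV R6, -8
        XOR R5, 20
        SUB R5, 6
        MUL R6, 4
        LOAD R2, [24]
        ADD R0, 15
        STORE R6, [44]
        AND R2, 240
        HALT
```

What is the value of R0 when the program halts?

R2=3
R0=8
R5=21
R6=-8
R5=21^20=1
R5=1-6=-5
R6=(-8)*4=-32
R2=M[24]=19
R0=8+15=23
STORE R6, [44] → M[44]=-32
R2=19&240=16
halt.

23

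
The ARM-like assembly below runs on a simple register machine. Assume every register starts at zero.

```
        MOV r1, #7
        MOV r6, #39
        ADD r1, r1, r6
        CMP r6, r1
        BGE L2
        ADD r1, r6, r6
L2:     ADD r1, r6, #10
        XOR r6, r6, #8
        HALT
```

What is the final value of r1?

49

r1=7
r6=39
r1=7+39=46
CMP r6, r1  (cmp 39,46)
BGE L2: not taken
r1=39+39=78
r1=39+10=49
r6=39^8=47
halt.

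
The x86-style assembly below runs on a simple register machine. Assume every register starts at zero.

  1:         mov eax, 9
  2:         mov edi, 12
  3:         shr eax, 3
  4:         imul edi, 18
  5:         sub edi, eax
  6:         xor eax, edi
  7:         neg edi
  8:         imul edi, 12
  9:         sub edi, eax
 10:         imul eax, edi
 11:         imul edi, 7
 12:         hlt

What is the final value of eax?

-597916

eax=9
edi=12
eax=9>>3=1
edi=12*18=216
edi=216-1=215
eax=1^215=214
edi=-(215)=-215
edi=(-215)*12=-2580
edi=(-2580)-214=-2794
eax=214*(-2794)=-597916
edi=(-2794)*7=-19558
halt.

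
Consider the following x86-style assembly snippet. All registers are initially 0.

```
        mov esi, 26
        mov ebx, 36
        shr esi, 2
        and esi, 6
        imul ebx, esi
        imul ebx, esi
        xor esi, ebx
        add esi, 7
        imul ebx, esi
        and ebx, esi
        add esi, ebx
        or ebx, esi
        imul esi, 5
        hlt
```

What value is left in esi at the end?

6625

esi=26
ebx=36
esi=26>>2=6
esi=6&6=6
ebx=36*6=216
ebx=216*6=1296
esi=6^1296=1302
esi=1302+7=1309
ebx=1296*1309=1696464
ebx=1696464&1309=16
esi=1309+16=1325
ebx=16|1325=1341
esi=1325*5=6625
halt.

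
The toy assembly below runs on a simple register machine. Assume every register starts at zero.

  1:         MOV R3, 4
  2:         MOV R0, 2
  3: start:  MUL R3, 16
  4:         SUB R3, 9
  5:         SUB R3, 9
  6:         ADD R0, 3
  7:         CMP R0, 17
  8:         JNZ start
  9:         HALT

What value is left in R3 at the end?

2936014

MOV R3, 4 → R3=4
MOV R0, 2 → R0=2
MUL R3, 16 → R3=4*16=64
SUB R3, 9 → R3=64-9=55
SUB R3, 9 → R3=55-9=46
ADD R0, 3 → R0=2+3=5
CMP R0, 17  (cmp 5,17)
JNZ start: taken
MUL R3, 16 → R3=46*16=736
SUB R3, 9 → R3=736-9=727
SUB R3, 9 → R3=727-9=718
ADD R0, 3 → R0=5+3=8
CMP R0, 17  (cmp 8,17)
JNZ start: taken
MUL R3, 16 → R3=718*16=11488
SUB R3, 9 → R3=11488-9=11479
SUB R3, 9 → R3=11479-9=11470
ADD R0, 3 → R0=8+3=11
CMP R0, 17  (cmp 11,17)
JNZ start: taken
MUL R3, 16 → R3=11470*16=183520
SUB R3, 9 → R3=183520-9=183511
SUB R3, 9 → R3=183511-9=183502
ADD R0, 3 → R0=11+3=14
CMP R0, 17  (cmp 14,17)
JNZ start: taken
MUL R3, 16 → R3=183502*16=2936032
SUB R3, 9 → R3=2936032-9=2936023
SUB R3, 9 → R3=2936023-9=2936014
ADD R0, 3 → R0=14+3=17
CMP R0, 17  (cmp 17,17)
JNZ start: not taken
halt.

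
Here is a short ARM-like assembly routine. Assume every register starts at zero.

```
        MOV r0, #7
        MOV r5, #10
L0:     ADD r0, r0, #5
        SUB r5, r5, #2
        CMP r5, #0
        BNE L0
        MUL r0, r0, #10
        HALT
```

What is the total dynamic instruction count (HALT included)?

24

after MOV r0, #7: r0=7
after MOV r5, #10: r5=10
after ADD r0, r0, #5: r0=7+5=12
after SUB r5, r5, #2: r5=10-2=8
CMP r5, #0  (cmp 8,0)
BNE L0: taken
after ADD r0, r0, #5: r0=12+5=17
after SUB r5, r5, #2: r5=8-2=6
CMP r5, #0  (cmp 6,0)
BNE L0: taken
after ADD r0, r0, #5: r0=17+5=22
after SUB r5, r5, #2: r5=6-2=4
CMP r5, #0  (cmp 4,0)
BNE L0: taken
after ADD r0, r0, #5: r0=22+5=27
after SUB r5, r5, #2: r5=4-2=2
CMP r5, #0  (cmp 2,0)
BNE L0: taken
after ADD r0, r0, #5: r0=27+5=32
after SUB r5, r5, #2: r5=2-2=0
CMP r5, #0  (cmp 0,0)
BNE L0: not taken
after MUL r0, r0, #10: r0=32*10=320
halt.
Total executed instructions: 24.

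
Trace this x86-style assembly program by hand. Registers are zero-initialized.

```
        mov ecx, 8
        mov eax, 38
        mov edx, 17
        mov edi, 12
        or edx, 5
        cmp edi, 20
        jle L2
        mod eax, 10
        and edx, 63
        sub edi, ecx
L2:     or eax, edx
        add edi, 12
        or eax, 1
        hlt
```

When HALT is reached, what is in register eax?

55

ecx=8
eax=38
edx=17
edi=12
edx=17|5=21
cmp edi, 20  (cmp 12,20)
jle L2: taken
eax=38|21=55
edi=12+12=24
eax=55|1=55
halt.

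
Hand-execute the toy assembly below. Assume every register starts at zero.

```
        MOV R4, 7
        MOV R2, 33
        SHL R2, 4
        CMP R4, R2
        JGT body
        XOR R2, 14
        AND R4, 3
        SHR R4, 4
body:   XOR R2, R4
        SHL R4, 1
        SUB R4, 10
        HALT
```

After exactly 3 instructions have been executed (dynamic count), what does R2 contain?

MOV R4, 7 → R4=7
MOV R2, 33 → R2=33
SHL R2, 4 → R2=33<<4=528
After step 3: R2 = 528.

528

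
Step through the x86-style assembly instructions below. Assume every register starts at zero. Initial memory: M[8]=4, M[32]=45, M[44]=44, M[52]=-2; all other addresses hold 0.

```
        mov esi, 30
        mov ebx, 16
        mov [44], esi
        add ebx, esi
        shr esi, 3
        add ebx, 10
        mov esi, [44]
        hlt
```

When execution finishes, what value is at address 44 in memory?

esi=30
ebx=16
mov [44], esi → M[44]=30
ebx=16+30=46
esi=30>>3=3
ebx=46+10=56
esi=M[44]=30
halt.

30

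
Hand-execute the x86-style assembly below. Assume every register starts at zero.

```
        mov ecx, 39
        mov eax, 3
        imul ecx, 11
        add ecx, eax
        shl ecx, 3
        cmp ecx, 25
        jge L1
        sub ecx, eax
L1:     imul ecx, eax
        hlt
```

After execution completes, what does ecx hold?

10368

after mov ecx, 39: ecx=39
after mov eax, 3: eax=3
after imul ecx, 11: ecx=39*11=429
after add ecx, eax: ecx=429+3=432
after shl ecx, 3: ecx=432<<3=3456
cmp ecx, 25  (cmp 3456,25)
jge L1: taken
after imul ecx, eax: ecx=3456*3=10368
halt.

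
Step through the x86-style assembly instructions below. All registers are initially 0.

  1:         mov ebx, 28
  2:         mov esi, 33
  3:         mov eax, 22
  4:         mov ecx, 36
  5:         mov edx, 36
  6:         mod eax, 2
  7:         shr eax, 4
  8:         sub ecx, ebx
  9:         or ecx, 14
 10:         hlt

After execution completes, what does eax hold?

0

ebx=28
esi=33
eax=22
ecx=36
edx=36
eax=22%2=0
eax=0>>4=0
ecx=36-28=8
ecx=8|14=14
halt.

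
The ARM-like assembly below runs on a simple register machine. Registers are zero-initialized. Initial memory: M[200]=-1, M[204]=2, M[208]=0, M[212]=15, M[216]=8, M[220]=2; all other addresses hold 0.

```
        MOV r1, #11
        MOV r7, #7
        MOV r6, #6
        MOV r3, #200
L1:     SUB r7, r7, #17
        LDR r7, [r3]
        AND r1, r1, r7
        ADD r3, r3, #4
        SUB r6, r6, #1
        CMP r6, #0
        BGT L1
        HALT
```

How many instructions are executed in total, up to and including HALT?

47

MOV r1, #11 → r1=11
MOV r7, #7 → r7=7
MOV r6, #6 → r6=6
MOV r3, #200 → r3=200
SUB r7, r7, #17 → r7=7-17=-10
LDR r7, [r3] → r7=M[200]=-1
AND r1, r1, r7 → r1=11&(-1)=11
ADD r3, r3, #4 → r3=200+4=204
SUB r6, r6, #1 → r6=6-1=5
CMP r6, #0  (cmp 5,0)
BGT L1: taken
SUB r7, r7, #17 → r7=(-1)-17=-18
LDR r7, [r3] → r7=M[204]=2
AND r1, r1, r7 → r1=11&2=2
ADD r3, r3, #4 → r3=204+4=208
SUB r6, r6, #1 → r6=5-1=4
CMP r6, #0  (cmp 4,0)
BGT L1: taken
SUB r7, r7, #17 → r7=2-17=-15
LDR r7, [r3] → r7=M[208]=0
AND r1, r1, r7 → r1=2&0=0
ADD r3, r3, #4 → r3=208+4=212
SUB r6, r6, #1 → r6=4-1=3
CMP r6, #0  (cmp 3,0)
BGT L1: taken
SUB r7, r7, #17 → r7=0-17=-17
LDR r7, [r3] → r7=M[212]=15
AND r1, r1, r7 → r1=0&15=0
ADD r3, r3, #4 → r3=212+4=216
SUB r6, r6, #1 → r6=3-1=2
CMP r6, #0  (cmp 2,0)
BGT L1: taken
SUB r7, r7, #17 → r7=15-17=-2
LDR r7, [r3] → r7=M[216]=8
AND r1, r1, r7 → r1=0&8=0
ADD r3, r3, #4 → r3=216+4=220
SUB r6, r6, #1 → r6=2-1=1
CMP r6, #0  (cmp 1,0)
BGT L1: taken
SUB r7, r7, #17 → r7=8-17=-9
LDR r7, [r3] → r7=M[220]=2
AND r1, r1, r7 → r1=0&2=0
ADD r3, r3, #4 → r3=220+4=224
SUB r6, r6, #1 → r6=1-1=0
CMP r6, #0  (cmp 0,0)
BGT L1: not taken
halt.
Total executed instructions: 47.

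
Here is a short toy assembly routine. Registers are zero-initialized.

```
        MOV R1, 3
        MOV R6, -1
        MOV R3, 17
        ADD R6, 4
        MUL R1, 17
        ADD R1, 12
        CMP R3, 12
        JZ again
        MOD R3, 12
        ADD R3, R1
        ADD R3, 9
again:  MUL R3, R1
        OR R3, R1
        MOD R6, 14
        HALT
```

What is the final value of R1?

MOV R1, 3 → R1=3
MOV R6, -1 → R6=-1
MOV R3, 17 → R3=17
ADD R6, 4 → R6=(-1)+4=3
MUL R1, 17 → R1=3*17=51
ADD R1, 12 → R1=51+12=63
CMP R3, 12  (cmp 17,12)
JZ again: not taken
MOD R3, 12 → R3=17%12=5
ADD R3, R1 → R3=5+63=68
ADD R3, 9 → R3=68+9=77
MUL R3, R1 → R3=77*63=4851
OR R3, R1 → R3=4851|63=4863
MOD R6, 14 → R6=3%14=3
halt.

63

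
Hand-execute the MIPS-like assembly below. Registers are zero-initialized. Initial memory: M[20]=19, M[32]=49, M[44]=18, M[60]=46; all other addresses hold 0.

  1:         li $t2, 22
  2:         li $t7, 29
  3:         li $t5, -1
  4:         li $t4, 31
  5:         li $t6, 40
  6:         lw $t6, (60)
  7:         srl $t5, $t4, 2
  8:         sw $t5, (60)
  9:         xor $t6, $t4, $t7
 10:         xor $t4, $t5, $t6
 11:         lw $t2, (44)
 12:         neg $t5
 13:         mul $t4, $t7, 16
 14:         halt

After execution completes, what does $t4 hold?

after li $t2, 22: $t2=22
after li $t7, 29: $t7=29
after li $t5, -1: $t5=-1
after li $t4, 31: $t4=31
after li $t6, 40: $t6=40
after lw $t6, (60): $t6=M[60]=46
after srl $t5, $t4, 2: $t5=31>>2=7
sw $t5, (60) → M[60]=7
after xor $t6, $t4, $t7: $t6=31^29=2
after xor $t4, $t5, $t6: $t4=7^2=5
after lw $t2, (44): $t2=M[44]=18
after neg $t5: $t5=-(7)=-7
after mul $t4, $t7, 16: $t4=29*16=464
halt.

464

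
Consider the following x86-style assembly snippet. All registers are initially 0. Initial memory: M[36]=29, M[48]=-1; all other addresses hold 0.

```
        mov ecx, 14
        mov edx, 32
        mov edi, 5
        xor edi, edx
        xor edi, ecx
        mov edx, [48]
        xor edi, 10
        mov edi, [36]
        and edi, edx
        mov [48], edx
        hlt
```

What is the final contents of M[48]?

-1

ecx=14
edx=32
edi=5
edi=5^32=37
edi=37^14=43
edx=M[48]=-1
edi=43^10=33
edi=M[36]=29
edi=29&(-1)=29
mov [48], edx → M[48]=-1
halt.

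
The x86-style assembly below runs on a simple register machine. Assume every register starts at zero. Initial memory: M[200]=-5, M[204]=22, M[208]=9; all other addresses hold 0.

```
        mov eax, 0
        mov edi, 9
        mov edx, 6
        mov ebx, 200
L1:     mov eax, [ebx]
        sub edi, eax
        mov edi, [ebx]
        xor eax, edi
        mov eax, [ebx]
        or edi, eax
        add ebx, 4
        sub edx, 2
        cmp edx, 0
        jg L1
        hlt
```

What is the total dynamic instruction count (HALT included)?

35

mov eax, 0 → eax=0
mov edi, 9 → edi=9
mov edx, 6 → edx=6
mov ebx, 200 → ebx=200
mov eax, [ebx] → eax=M[200]=-5
sub edi, eax → edi=9-(-5)=14
mov edi, [ebx] → edi=M[200]=-5
xor eax, edi → eax=(-5)^(-5)=0
mov eax, [ebx] → eax=M[200]=-5
or edi, eax → edi=(-5)|(-5)=-5
add ebx, 4 → ebx=200+4=204
sub edx, 2 → edx=6-2=4
cmp edx, 0  (cmp 4,0)
jg L1: taken
mov eax, [ebx] → eax=M[204]=22
sub edi, eax → edi=(-5)-22=-27
mov edi, [ebx] → edi=M[204]=22
xor eax, edi → eax=22^22=0
mov eax, [ebx] → eax=M[204]=22
or edi, eax → edi=22|22=22
add ebx, 4 → ebx=204+4=208
sub edx, 2 → edx=4-2=2
cmp edx, 0  (cmp 2,0)
jg L1: taken
mov eax, [ebx] → eax=M[208]=9
sub edi, eax → edi=22-9=13
mov edi, [ebx] → edi=M[208]=9
xor eax, edi → eax=9^9=0
mov eax, [ebx] → eax=M[208]=9
or edi, eax → edi=9|9=9
add ebx, 4 → ebx=208+4=212
sub edx, 2 → edx=2-2=0
cmp edx, 0  (cmp 0,0)
jg L1: not taken
halt.
Total executed instructions: 35.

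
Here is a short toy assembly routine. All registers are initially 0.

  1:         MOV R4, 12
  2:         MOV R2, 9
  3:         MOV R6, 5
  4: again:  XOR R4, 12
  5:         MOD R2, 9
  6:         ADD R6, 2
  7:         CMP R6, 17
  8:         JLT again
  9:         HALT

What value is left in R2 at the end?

0

after MOV R4, 12: R4=12
after MOV R2, 9: R2=9
after MOV R6, 5: R6=5
after XOR R4, 12: R4=12^12=0
after MOD R2, 9: R2=9%9=0
after ADD R6, 2: R6=5+2=7
CMP R6, 17  (cmp 7,17)
JLT again: taken
after XOR R4, 12: R4=0^12=12
after MOD R2, 9: R2=0%9=0
after ADD R6, 2: R6=7+2=9
CMP R6, 17  (cmp 9,17)
JLT again: taken
after XOR R4, 12: R4=12^12=0
after MOD R2, 9: R2=0%9=0
after ADD R6, 2: R6=9+2=11
CMP R6, 17  (cmp 11,17)
JLT again: taken
after XOR R4, 12: R4=0^12=12
after MOD R2, 9: R2=0%9=0
after ADD R6, 2: R6=11+2=13
CMP R6, 17  (cmp 13,17)
JLT again: taken
after XOR R4, 12: R4=12^12=0
after MOD R2, 9: R2=0%9=0
after ADD R6, 2: R6=13+2=15
CMP R6, 17  (cmp 15,17)
JLT again: taken
after XOR R4, 12: R4=0^12=12
after MOD R2, 9: R2=0%9=0
after ADD R6, 2: R6=15+2=17
CMP R6, 17  (cmp 17,17)
JLT again: not taken
halt.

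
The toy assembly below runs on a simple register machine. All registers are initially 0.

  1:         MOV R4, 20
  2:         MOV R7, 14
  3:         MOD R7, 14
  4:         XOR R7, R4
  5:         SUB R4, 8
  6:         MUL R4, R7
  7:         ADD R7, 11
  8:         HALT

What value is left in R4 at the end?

240

MOV R4, 20 → R4=20
MOV R7, 14 → R7=14
MOD R7, 14 → R7=14%14=0
XOR R7, R4 → R7=0^20=20
SUB R4, 8 → R4=20-8=12
MUL R4, R7 → R4=12*20=240
ADD R7, 11 → R7=20+11=31
halt.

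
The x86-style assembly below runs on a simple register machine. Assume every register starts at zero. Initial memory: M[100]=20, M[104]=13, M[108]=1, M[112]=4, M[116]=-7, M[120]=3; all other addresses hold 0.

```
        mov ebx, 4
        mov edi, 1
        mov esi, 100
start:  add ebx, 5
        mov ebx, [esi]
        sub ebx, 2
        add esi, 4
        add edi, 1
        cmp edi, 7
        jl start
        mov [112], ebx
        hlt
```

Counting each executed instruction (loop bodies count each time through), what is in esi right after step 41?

120

ebx=4
edi=1
esi=100
ebx=4+5=9
ebx=M[100]=20
ebx=20-2=18
esi=100+4=104
edi=1+1=2
cmp edi, 7  (cmp 2,7)
jl start: taken
ebx=18+5=23
ebx=M[104]=13
ebx=13-2=11
esi=104+4=108
edi=2+1=3
cmp edi, 7  (cmp 3,7)
jl start: taken
ebx=11+5=16
ebx=M[108]=1
ebx=1-2=-1
esi=108+4=112
edi=3+1=4
cmp edi, 7  (cmp 4,7)
jl start: taken
ebx=(-1)+5=4
ebx=M[112]=4
ebx=4-2=2
esi=112+4=116
edi=4+1=5
cmp edi, 7  (cmp 5,7)
jl start: taken
ebx=2+5=7
ebx=M[116]=-7
ebx=(-7)-2=-9
esi=116+4=120
edi=5+1=6
cmp edi, 7  (cmp 6,7)
jl start: taken
ebx=(-9)+5=-4
ebx=M[120]=3
ebx=3-2=1
After step 41: esi = 120.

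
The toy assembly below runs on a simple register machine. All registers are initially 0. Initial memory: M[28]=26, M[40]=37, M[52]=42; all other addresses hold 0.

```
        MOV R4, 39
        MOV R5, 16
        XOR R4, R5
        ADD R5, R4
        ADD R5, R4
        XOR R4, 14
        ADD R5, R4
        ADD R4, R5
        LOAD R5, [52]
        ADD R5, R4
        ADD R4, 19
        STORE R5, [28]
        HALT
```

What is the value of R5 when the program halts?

MOV R4, 39 → R4=39
MOV R5, 16 → R5=16
XOR R4, R5 → R4=39^16=55
ADD R5, R4 → R5=16+55=71
ADD R5, R4 → R5=71+55=126
XOR R4, 14 → R4=55^14=57
ADD R5, R4 → R5=126+57=183
ADD R4, R5 → R4=57+183=240
LOAD R5, [52] → R5=M[52]=42
ADD R5, R4 → R5=42+240=282
ADD R4, 19 → R4=240+19=259
STORE R5, [28] → M[28]=282
halt.

282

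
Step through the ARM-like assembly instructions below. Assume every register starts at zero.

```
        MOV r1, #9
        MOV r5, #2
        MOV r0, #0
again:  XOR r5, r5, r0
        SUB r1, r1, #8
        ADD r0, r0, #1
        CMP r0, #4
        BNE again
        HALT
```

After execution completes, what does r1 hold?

MOV r1, #9 → r1=9
MOV r5, #2 → r5=2
MOV r0, #0 → r0=0
XOR r5, r5, r0 → r5=2^0=2
SUB r1, r1, #8 → r1=9-8=1
ADD r0, r0, #1 → r0=0+1=1
CMP r0, #4  (cmp 1,4)
BNE again: taken
XOR r5, r5, r0 → r5=2^1=3
SUB r1, r1, #8 → r1=1-8=-7
ADD r0, r0, #1 → r0=1+1=2
CMP r0, #4  (cmp 2,4)
BNE again: taken
XOR r5, r5, r0 → r5=3^2=1
SUB r1, r1, #8 → r1=(-7)-8=-15
ADD r0, r0, #1 → r0=2+1=3
CMP r0, #4  (cmp 3,4)
BNE again: taken
XOR r5, r5, r0 → r5=1^3=2
SUB r1, r1, #8 → r1=(-15)-8=-23
ADD r0, r0, #1 → r0=3+1=4
CMP r0, #4  (cmp 4,4)
BNE again: not taken
halt.

-23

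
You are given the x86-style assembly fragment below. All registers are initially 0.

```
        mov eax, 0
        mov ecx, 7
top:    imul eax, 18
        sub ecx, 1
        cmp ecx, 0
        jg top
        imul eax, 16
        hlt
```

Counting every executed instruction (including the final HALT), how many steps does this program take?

32

after mov eax, 0: eax=0
after mov ecx, 7: ecx=7
after imul eax, 18: eax=0*18=0
after sub ecx, 1: ecx=7-1=6
cmp ecx, 0  (cmp 6,0)
jg top: taken
after imul eax, 18: eax=0*18=0
after sub ecx, 1: ecx=6-1=5
cmp ecx, 0  (cmp 5,0)
jg top: taken
after imul eax, 18: eax=0*18=0
after sub ecx, 1: ecx=5-1=4
cmp ecx, 0  (cmp 4,0)
jg top: taken
after imul eax, 18: eax=0*18=0
after sub ecx, 1: ecx=4-1=3
cmp ecx, 0  (cmp 3,0)
jg top: taken
after imul eax, 18: eax=0*18=0
after sub ecx, 1: ecx=3-1=2
cmp ecx, 0  (cmp 2,0)
jg top: taken
after imul eax, 18: eax=0*18=0
after sub ecx, 1: ecx=2-1=1
cmp ecx, 0  (cmp 1,0)
jg top: taken
after imul eax, 18: eax=0*18=0
after sub ecx, 1: ecx=1-1=0
cmp ecx, 0  (cmp 0,0)
jg top: not taken
after imul eax, 16: eax=0*16=0
halt.
Total executed instructions: 32.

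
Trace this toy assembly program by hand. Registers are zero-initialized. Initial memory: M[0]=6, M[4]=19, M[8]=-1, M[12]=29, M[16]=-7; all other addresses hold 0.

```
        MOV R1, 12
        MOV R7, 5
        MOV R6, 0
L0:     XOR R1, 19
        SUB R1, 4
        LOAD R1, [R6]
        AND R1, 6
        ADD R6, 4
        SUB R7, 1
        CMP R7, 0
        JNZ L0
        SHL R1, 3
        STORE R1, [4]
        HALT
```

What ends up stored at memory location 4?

MOV R1, 12 → R1=12
MOV R7, 5 → R7=5
MOV R6, 0 → R6=0
XOR R1, 19 → R1=12^19=31
SUB R1, 4 → R1=31-4=27
LOAD R1, [R6] → R1=M[0]=6
AND R1, 6 → R1=6&6=6
ADD R6, 4 → R6=0+4=4
SUB R7, 1 → R7=5-1=4
CMP R7, 0  (cmp 4,0)
JNZ L0: taken
XOR R1, 19 → R1=6^19=21
SUB R1, 4 → R1=21-4=17
LOAD R1, [R6] → R1=M[4]=19
AND R1, 6 → R1=19&6=2
ADD R6, 4 → R6=4+4=8
SUB R7, 1 → R7=4-1=3
CMP R7, 0  (cmp 3,0)
JNZ L0: taken
XOR R1, 19 → R1=2^19=17
SUB R1, 4 → R1=17-4=13
LOAD R1, [R6] → R1=M[8]=-1
AND R1, 6 → R1=(-1)&6=6
ADD R6, 4 → R6=8+4=12
SUB R7, 1 → R7=3-1=2
CMP R7, 0  (cmp 2,0)
JNZ L0: taken
XOR R1, 19 → R1=6^19=21
SUB R1, 4 → R1=21-4=17
LOAD R1, [R6] → R1=M[12]=29
AND R1, 6 → R1=29&6=4
ADD R6, 4 → R6=12+4=16
SUB R7, 1 → R7=2-1=1
CMP R7, 0  (cmp 1,0)
JNZ L0: taken
XOR R1, 19 → R1=4^19=23
SUB R1, 4 → R1=23-4=19
LOAD R1, [R6] → R1=M[16]=-7
AND R1, 6 → R1=(-7)&6=0
ADD R6, 4 → R6=16+4=20
SUB R7, 1 → R7=1-1=0
CMP R7, 0  (cmp 0,0)
JNZ L0: not taken
SHL R1, 3 → R1=0<<3=0
STORE R1, [4] → M[4]=0
halt.

0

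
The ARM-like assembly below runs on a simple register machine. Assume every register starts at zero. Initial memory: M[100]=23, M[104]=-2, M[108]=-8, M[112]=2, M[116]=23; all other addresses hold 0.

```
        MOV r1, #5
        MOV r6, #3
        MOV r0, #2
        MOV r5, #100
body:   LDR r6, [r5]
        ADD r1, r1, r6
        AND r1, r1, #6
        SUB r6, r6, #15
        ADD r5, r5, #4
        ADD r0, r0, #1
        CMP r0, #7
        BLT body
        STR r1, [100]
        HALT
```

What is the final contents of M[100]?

2

r1=5
r6=3
r0=2
r5=100
r6=M[100]=23
r1=5+23=28
r1=28&6=4
r6=23-15=8
r5=100+4=104
r0=2+1=3
CMP r0, #7  (cmp 3,7)
BLT body: taken
r6=M[104]=-2
r1=4+(-2)=2
r1=2&6=2
r6=(-2)-15=-17
r5=104+4=108
r0=3+1=4
CMP r0, #7  (cmp 4,7)
BLT body: taken
r6=M[108]=-8
r1=2+(-8)=-6
r1=(-6)&6=2
r6=(-8)-15=-23
r5=108+4=112
r0=4+1=5
CMP r0, #7  (cmp 5,7)
BLT body: taken
r6=M[112]=2
r1=2+2=4
r1=4&6=4
r6=2-15=-13
r5=112+4=116
r0=5+1=6
CMP r0, #7  (cmp 6,7)
BLT body: taken
r6=M[116]=23
r1=4+23=27
r1=27&6=2
r6=23-15=8
r5=116+4=120
r0=6+1=7
CMP r0, #7  (cmp 7,7)
BLT body: not taken
STR r1, [100] → M[100]=2
halt.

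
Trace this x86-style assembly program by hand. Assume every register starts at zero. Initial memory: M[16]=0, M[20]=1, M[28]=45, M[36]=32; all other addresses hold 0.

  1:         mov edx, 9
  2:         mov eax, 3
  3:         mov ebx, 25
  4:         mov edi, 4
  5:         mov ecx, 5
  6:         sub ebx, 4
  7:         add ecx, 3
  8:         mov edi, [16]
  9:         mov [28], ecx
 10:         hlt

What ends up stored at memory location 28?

8

edx=9
eax=3
ebx=25
edi=4
ecx=5
ebx=25-4=21
ecx=5+3=8
edi=M[16]=0
mov [28], ecx → M[28]=8
halt.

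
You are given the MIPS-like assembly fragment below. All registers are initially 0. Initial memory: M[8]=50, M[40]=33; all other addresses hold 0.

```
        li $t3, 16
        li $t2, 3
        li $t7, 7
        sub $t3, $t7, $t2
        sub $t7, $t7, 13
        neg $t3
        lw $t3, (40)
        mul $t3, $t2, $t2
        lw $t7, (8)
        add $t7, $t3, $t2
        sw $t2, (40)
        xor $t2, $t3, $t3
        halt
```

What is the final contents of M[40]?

li $t3, 16 → $t3=16
li $t2, 3 → $t2=3
li $t7, 7 → $t7=7
sub $t3, $t7, $t2 → $t3=7-3=4
sub $t7, $t7, 13 → $t7=7-13=-6
neg $t3 → $t3=-(4)=-4
lw $t3, (40) → $t3=M[40]=33
mul $t3, $t2, $t2 → $t3=3*3=9
lw $t7, (8) → $t7=M[8]=50
add $t7, $t3, $t2 → $t7=9+3=12
sw $t2, (40) → M[40]=3
xor $t2, $t3, $t3 → $t2=9^9=0
halt.

3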